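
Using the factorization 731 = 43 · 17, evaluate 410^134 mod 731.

Mod 43: 410 ≡ 23; by Fermat, exponent reduces to 134 mod 42 = 8; 23^8 ≡ 9 (mod 43).
Mod 17: 410 ≡ 2; by Fermat, exponent reduces to 134 mod 16 = 6; 2^6 ≡ 13 (mod 17).
Combine by CRT: x ≡ 9 (mod 43), x ≡ 13 (mod 17) ⇒ x ≡ 353 (mod 731).

353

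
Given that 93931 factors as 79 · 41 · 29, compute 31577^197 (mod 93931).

Mod 79: 31577 ≡ 56; by Fermat, exponent reduces to 197 mod 78 = 41; 56^41 ≡ 24 (mod 79).
Mod 41: 31577 ≡ 7; by Fermat, exponent reduces to 197 mod 40 = 37; 7^37 ≡ 11 (mod 41).
Mod 29: 31577 ≡ 25; by Fermat, exponent reduces to 197 mod 28 = 1; 25^1 ≡ 25 (mod 29).
Combine by CRT: x ≡ 24 (mod 79), x ≡ 11 (mod 41), x ≡ 25 (mod 29) ⇒ x ≡ 1446 (mod 93931).

1446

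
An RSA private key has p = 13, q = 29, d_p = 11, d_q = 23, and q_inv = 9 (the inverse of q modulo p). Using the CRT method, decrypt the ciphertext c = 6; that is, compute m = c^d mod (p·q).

m₁ = c^(d_p) mod p: c ≡ 6 (mod 13), and 6^11 mod 13 = 11.
m₂ = c^(d_q) mod q: c ≡ 6 (mod 29), and 6^23 mod 29 = 22.
h = q_inv·(m₁ − m₂) mod p = 9·(11 − 22) mod 13 = 5.
m = m₂ + h·q = 22 + 5·29 = 167.

167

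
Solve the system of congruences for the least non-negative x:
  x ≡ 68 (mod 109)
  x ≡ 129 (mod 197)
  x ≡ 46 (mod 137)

Combine the congruences pairwise.
From x ≡ 68 (mod 109) write x = 68 + 109t. Substituting into x ≡ 129 (mod 197) gives 109t ≡ 61 (mod 197), and since 109⁻¹ ≡ 47 (mod 197), t ≡ 109. Hence x ≡ 68 + 109·109 = 11949 (mod 21473).
From x ≡ 11949 (mod 21473) write x = 11949 + 21473t. Substituting into x ≡ 46 (mod 137) gives 21473t ≡ 16 (mod 137), and since 101⁻¹ ≡ 19 (mod 137), t ≡ 30. Hence x ≡ 11949 + 21473·30 = 656139 (mod 2941801).

656139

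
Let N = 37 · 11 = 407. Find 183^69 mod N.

Mod 37: 183 ≡ 35; by Fermat, exponent reduces to 69 mod 36 = 33; 35^33 ≡ 23 (mod 37).
Mod 11: 183 ≡ 7; by Fermat, exponent reduces to 69 mod 10 = 9; 7^9 ≡ 8 (mod 11).
Combine by CRT: x ≡ 23 (mod 37), x ≡ 8 (mod 11) ⇒ x ≡ 393 (mod 407).

393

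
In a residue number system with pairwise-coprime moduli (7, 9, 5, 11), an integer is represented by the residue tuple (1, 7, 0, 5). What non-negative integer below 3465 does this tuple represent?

From x ≡ 1 (mod 7) write x = 1 + 7t. Substituting into x ≡ 7 (mod 9) gives 7t ≡ 6 (mod 9), and since 7⁻¹ ≡ 4 (mod 9), t ≡ 6. Hence x ≡ 1 + 7·6 = 43 (mod 63).
From x ≡ 43 (mod 63) write x = 43 + 63t. Substituting into x ≡ 0 (mod 5) gives 63t ≡ 2 (mod 5), and since 3⁻¹ ≡ 2 (mod 5), t ≡ 4. Hence x ≡ 43 + 63·4 = 295 (mod 315).
From x ≡ 295 (mod 315) write x = 295 + 315t. Substituting into x ≡ 5 (mod 11) gives 315t ≡ 7 (mod 11), and since 7⁻¹ ≡ 8 (mod 11), t ≡ 1. Hence x ≡ 295 + 315·1 = 610 (mod 3465).

610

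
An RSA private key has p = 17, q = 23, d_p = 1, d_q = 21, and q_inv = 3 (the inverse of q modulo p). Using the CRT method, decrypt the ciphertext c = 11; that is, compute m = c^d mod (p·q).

113

m₁ = c^(d_p) mod p: c ≡ 11 (mod 17), and 11^1 mod 17 = 11.
m₂ = c^(d_q) mod q: c ≡ 11 (mod 23), and 11^21 mod 23 = 21.
h = q_inv·(m₁ − m₂) mod p = 3·(11 − 21) mod 17 = 4.
m = m₂ + h·q = 21 + 4·23 = 113.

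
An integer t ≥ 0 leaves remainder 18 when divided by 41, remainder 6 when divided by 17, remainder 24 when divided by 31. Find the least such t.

17074

Combine the congruences pairwise.
From t ≡ 18 (mod 41) write t = 18 + 41s. Substituting into t ≡ 6 (mod 17) gives 41s ≡ 5 (mod 17), and since 7⁻¹ ≡ 5 (mod 17), s ≡ 8. Hence t ≡ 18 + 41·8 = 346 (mod 697).
From t ≡ 346 (mod 697) write t = 346 + 697s. Substituting into t ≡ 24 (mod 31) gives 697s ≡ 19 (mod 31), and since 15⁻¹ ≡ 29 (mod 31), s ≡ 24. Hence t ≡ 346 + 697·24 = 17074 (mod 21607).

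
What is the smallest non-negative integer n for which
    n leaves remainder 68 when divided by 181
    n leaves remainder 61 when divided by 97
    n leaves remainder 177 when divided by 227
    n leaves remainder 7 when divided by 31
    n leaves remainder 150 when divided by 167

Combine the congruences pairwise.
From n ≡ 68 (mod 181) write n = 68 + 181t. Substituting into n ≡ 61 (mod 97) gives 181t ≡ 90 (mod 97), and since 84⁻¹ ≡ 82 (mod 97), t ≡ 8. Hence n ≡ 68 + 181·8 = 1516 (mod 17557).
From n ≡ 1516 (mod 17557) write n = 1516 + 17557t. Substituting into n ≡ 177 (mod 227) gives 17557t ≡ 23 (mod 227), and since 78⁻¹ ≡ 195 (mod 227), t ≡ 172. Hence n ≡ 1516 + 17557·172 = 3021320 (mod 3985439).
From n ≡ 3021320 (mod 3985439) write n = 3021320 + 3985439t. Substituting into n ≡ 7 (mod 31) gives 3985439t ≡ 9 (mod 31), and since 17⁻¹ ≡ 11 (mod 31), t ≡ 6. Hence n ≡ 3021320 + 3985439·6 = 26933954 (mod 123548609).
From n ≡ 26933954 (mod 123548609) write n = 26933954 + 123548609t. Substituting into n ≡ 150 (mod 167) gives 123548609t ≡ 123 (mod 167), and since 5⁻¹ ≡ 67 (mod 167), t ≡ 58. Hence n ≡ 26933954 + 123548609·58 = 7192753276 (mod 20632617703).

7192753276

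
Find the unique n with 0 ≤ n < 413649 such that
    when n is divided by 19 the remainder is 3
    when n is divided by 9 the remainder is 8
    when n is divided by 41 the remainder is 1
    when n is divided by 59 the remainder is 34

The moduli are pairwise coprime; M = 19·9·41·59 = 413649.
M/19 = 21771; 21771 ≡ 16 (mod 19); 16·6 ≡ 1, so inverse 6.
M/9 = 45961; 45961 ≡ 7 (mod 9); 7·4 ≡ 1, so inverse 4.
M/41 = 10089; 10089 ≡ 3 (mod 41); 3·14 ≡ 1, so inverse 14.
M/59 = 7011; 7011 ≡ 49 (mod 59); 49·53 ≡ 1, so inverse 53.
n ≡ 3·21771·6 + 8·45961·4 + 1·10089·14 + 34·7011·53 = 14637698.
14637698 mod 413649 = 159983.

159983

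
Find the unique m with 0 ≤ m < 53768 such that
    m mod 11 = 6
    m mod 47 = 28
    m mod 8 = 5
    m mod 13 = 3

35701

The moduli are pairwise coprime; N = 11·47·8·13 = 53768.
N/11 = 4888; 4888 ≡ 4 (mod 11); 4·3 ≡ 1, so inverse 3.
N/47 = 1144; 1144 ≡ 16 (mod 47); 16·3 ≡ 1, so inverse 3.
N/8 = 6721; 6721 ≡ 1 (mod 8), inverse 1.
N/13 = 4136; 4136 ≡ 2 (mod 13); 2·7 ≡ 1, so inverse 7.
m ≡ 6·4888·3 + 28·1144·3 + 5·6721·1 + 3·4136·7 = 304541.
304541 mod 53768 = 35701.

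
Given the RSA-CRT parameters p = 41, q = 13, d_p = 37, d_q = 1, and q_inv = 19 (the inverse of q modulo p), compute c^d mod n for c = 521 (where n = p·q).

m₁ = c^(d_p) mod p: c ≡ 29 (mod 41), and 29^37 mod 41 = 34.
m₂ = c^(d_q) mod q: c ≡ 1 (mod 13), and 1^1 mod 13 = 1.
h = q_inv·(m₁ − m₂) mod p = 19·(34 − 1) mod 41 = 12.
m = m₂ + h·q = 1 + 12·13 = 157.

157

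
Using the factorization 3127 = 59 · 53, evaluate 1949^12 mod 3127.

2621

Mod 59: 1949 ≡ 2; 2^12 ≡ 25 (mod 59).
Mod 53: 1949 ≡ 41; 41^12 ≡ 24 (mod 53).
Combine by CRT: x ≡ 25 (mod 59), x ≡ 24 (mod 53) ⇒ x ≡ 2621 (mod 3127).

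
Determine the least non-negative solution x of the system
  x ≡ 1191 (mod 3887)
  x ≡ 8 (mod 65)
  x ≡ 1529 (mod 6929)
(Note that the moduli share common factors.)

354908

Combine the congruences pairwise.
gcd(3887, 65) = 13 and 13 | (8 − 1191), so the pair is consistent; merging gives x ≡ 5078 (mod 19435), where 19435 = lcm(3887, 65).
gcd(19435, 6929) = 169 and 169 | (1529 − 5078), so the pair is consistent; merging gives x ≡ 354908 (mod 796835), where 796835 = lcm(19435, 6929).
The solution is unique modulo lcm(3887, 65, 6929) = 796835.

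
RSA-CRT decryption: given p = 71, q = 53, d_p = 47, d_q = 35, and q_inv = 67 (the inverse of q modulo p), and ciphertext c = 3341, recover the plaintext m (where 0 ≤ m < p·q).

2827

m₁ = c^(d_p) mod p: c ≡ 4 (mod 71), and 4^47 mod 71 = 58.
m₂ = c^(d_q) mod q: c ≡ 2 (mod 53), and 2^35 mod 53 = 18.
h = q_inv·(m₁ − m₂) mod p = 67·(58 − 18) mod 71 = 53.
m = m₂ + h·q = 18 + 53·53 = 2827.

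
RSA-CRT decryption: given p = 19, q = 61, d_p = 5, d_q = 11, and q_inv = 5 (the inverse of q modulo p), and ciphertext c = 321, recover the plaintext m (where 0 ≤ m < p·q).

25

m₁ = c^(d_p) mod p: c ≡ 17 (mod 19), and 17^5 mod 19 = 6.
m₂ = c^(d_q) mod q: c ≡ 16 (mod 61), and 16^11 mod 61 = 25.
h = q_inv·(m₁ − m₂) mod p = 5·(6 − 25) mod 19 = 0.
m = m₂ + h·q = 25 + 0·61 = 25.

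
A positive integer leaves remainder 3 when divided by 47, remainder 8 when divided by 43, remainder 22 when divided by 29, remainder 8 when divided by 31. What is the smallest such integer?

Combine the congruences pairwise.
From x ≡ 3 (mod 47) write x = 3 + 47t. Substituting into x ≡ 8 (mod 43) gives 47t ≡ 5 (mod 43), and since 4⁻¹ ≡ 11 (mod 43), t ≡ 12. Hence x ≡ 3 + 47·12 = 567 (mod 2021).
From x ≡ 567 (mod 2021) write x = 567 + 2021t. Substituting into x ≡ 22 (mod 29) gives 2021t ≡ 6 (mod 29), and since 20⁻¹ ≡ 16 (mod 29), t ≡ 9. Hence x ≡ 567 + 2021·9 = 18756 (mod 58609).
From x ≡ 18756 (mod 58609) write x = 18756 + 58609t. Substituting into x ≡ 8 (mod 31) gives 58609t ≡ 7 (mod 31), and since 19⁻¹ ≡ 18 (mod 31), t ≡ 2. Hence x ≡ 18756 + 58609·2 = 135974 (mod 1816879).

135974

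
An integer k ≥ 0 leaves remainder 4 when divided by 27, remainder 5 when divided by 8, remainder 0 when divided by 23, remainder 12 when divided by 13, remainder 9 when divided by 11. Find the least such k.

The moduli are pairwise coprime; N = 27·8·23·13·11 = 710424.
N/27 = 26312; 26312 ≡ 14 (mod 27); 14·2 ≡ 1, so inverse 2.
N/8 = 88803; 88803 ≡ 3 (mod 8); 3·3 ≡ 1, so inverse 3.
N/23 = 30888; 30888 ≡ 22 (mod 23); 22·22 ≡ 1, so inverse 22.
N/13 = 54648; 54648 ≡ 9 (mod 13); 9·3 ≡ 1, so inverse 3.
N/11 = 64584; 64584 ≡ 3 (mod 11); 3·4 ≡ 1, so inverse 4.
k ≡ 4·26312·2 + 5·88803·3 + 0·30888·22 + 12·54648·3 + 9·64584·4 = 5834893.
5834893 mod 710424 = 151501.

151501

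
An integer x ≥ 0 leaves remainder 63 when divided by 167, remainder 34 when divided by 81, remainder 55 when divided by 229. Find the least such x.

1159711

From x ≡ 63 (mod 167) write x = 63 + 167t. Substituting into x ≡ 34 (mod 81) gives 167t ≡ 52 (mod 81), and since 5⁻¹ ≡ 65 (mod 81), t ≡ 59. Hence x ≡ 63 + 167·59 = 9916 (mod 13527).
From x ≡ 9916 (mod 13527) write x = 9916 + 13527t. Substituting into x ≡ 55 (mod 229) gives 13527t ≡ 215 (mod 229), and since 16⁻¹ ≡ 43 (mod 229), t ≡ 85. Hence x ≡ 9916 + 13527·85 = 1159711 (mod 3097683).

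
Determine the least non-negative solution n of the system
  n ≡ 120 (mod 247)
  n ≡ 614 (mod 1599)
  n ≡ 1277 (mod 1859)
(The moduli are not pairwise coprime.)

gcd(247, 1599) = 13 and 13 | (614 − 120), so the pair is consistent; merging gives n ≡ 614 (mod 30381), where 30381 = lcm(247, 1599).
gcd(30381, 1859) = 13 and 13 | (1277 − 614), so the pair is consistent; merging gives n ≡ 2248808 (mod 4344483), where 4344483 = lcm(30381, 1859).
The solution is unique modulo lcm(247, 1599, 1859) = 4344483.

2248808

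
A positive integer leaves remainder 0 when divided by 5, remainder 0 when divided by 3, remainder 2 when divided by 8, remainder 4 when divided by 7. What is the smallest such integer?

690

From x ≡ 0 (mod 5) write x = 0 + 5t. Substituting into x ≡ 0 (mod 3) gives 5t ≡ 0 (mod 3), and since 2⁻¹ ≡ 2 (mod 3), t ≡ 0. Hence x ≡ 0 + 5·0 = 0 (mod 15).
From x ≡ 0 (mod 15) write x = 0 + 15t. Substituting into x ≡ 2 (mod 8) gives 15t ≡ 2 (mod 8), and since 7⁻¹ ≡ 7 (mod 8), t ≡ 6. Hence x ≡ 0 + 15·6 = 90 (mod 120).
From x ≡ 90 (mod 120) write x = 90 + 120t. Substituting into x ≡ 4 (mod 7) gives 120t ≡ 5 (mod 7), and since 1⁻¹ ≡ 1 (mod 7), t ≡ 5. Hence x ≡ 90 + 120·5 = 690 (mod 840).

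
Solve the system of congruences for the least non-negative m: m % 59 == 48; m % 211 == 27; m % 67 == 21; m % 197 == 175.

77043723

Combine the congruences pairwise.
From m ≡ 48 (mod 59) write m = 48 + 59t. Substituting into m ≡ 27 (mod 211) gives 59t ≡ 190 (mod 211), and since 59⁻¹ ≡ 93 (mod 211), t ≡ 157. Hence m ≡ 48 + 59·157 = 9311 (mod 12449).
From m ≡ 9311 (mod 12449) write m = 9311 + 12449t. Substituting into m ≡ 21 (mod 67) gives 12449t ≡ 23 (mod 67), and since 54⁻¹ ≡ 36 (mod 67), t ≡ 24. Hence m ≡ 9311 + 12449·24 = 308087 (mod 834083).
From m ≡ 308087 (mod 834083) write m = 308087 + 834083t. Substituting into m ≡ 175 (mod 197) gives 834083t ≡ 196 (mod 197), and since 182⁻¹ ≡ 105 (mod 197), t ≡ 92. Hence m ≡ 308087 + 834083·92 = 77043723 (mod 164314351).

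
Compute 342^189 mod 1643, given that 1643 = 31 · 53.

Mod 31: 342 ≡ 1; by Fermat, exponent reduces to 189 mod 30 = 9; 1^9 ≡ 1 (mod 31).
Mod 53: 342 ≡ 24; by Fermat, exponent reduces to 189 mod 52 = 33; 24^33 ≡ 36 (mod 53).
Combine by CRT: x ≡ 1 (mod 31), x ≡ 36 (mod 53) ⇒ x ≡ 1520 (mod 1643).

1520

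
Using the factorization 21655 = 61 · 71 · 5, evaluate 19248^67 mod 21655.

11567

Mod 61: 19248 ≡ 33; by Fermat, exponent reduces to 67 mod 60 = 7; 33^7 ≡ 38 (mod 61).
Mod 71: 19248 ≡ 7; 7^67 ≡ 65 (mod 71).
Mod 5: 19248 ≡ 3; by Fermat, exponent reduces to 67 mod 4 = 3; 3^3 ≡ 2 (mod 5).
Combine by CRT: x ≡ 38 (mod 61), x ≡ 65 (mod 71), x ≡ 2 (mod 5) ⇒ x ≡ 11567 (mod 21655).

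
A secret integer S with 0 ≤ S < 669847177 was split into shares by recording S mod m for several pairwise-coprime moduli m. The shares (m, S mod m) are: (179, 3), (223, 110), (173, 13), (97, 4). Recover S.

From S ≡ 3 (mod 179) write S = 3 + 179t. Substituting into S ≡ 110 (mod 223) gives 179t ≡ 107 (mod 223), and since 179⁻¹ ≡ 76 (mod 223), t ≡ 104. Hence S ≡ 3 + 179·104 = 18619 (mod 39917).
From S ≡ 18619 (mod 39917) write S = 18619 + 39917t. Substituting into S ≡ 13 (mod 173) gives 39917t ≡ 78 (mod 173), and since 127⁻¹ ≡ 94 (mod 173), t ≡ 66. Hence S ≡ 18619 + 39917·66 = 2653141 (mod 6905641).
From S ≡ 2653141 (mod 6905641) write S = 2653141 + 6905641t. Substituting into S ≡ 4 (mod 97) gives 6905641t ≡ 7 (mod 97), and since 17⁻¹ ≡ 40 (mod 97), t ≡ 86. Hence S ≡ 2653141 + 6905641·86 = 596538267 (mod 669847177).

596538267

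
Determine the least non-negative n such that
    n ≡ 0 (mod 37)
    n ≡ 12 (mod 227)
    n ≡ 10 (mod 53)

135531

From n ≡ 0 (mod 37) write n = 0 + 37t. Substituting into n ≡ 12 (mod 227) gives 37t ≡ 12 (mod 227), and since 37⁻¹ ≡ 135 (mod 227), t ≡ 31. Hence n ≡ 0 + 37·31 = 1147 (mod 8399).
From n ≡ 1147 (mod 8399) write n = 1147 + 8399t. Substituting into n ≡ 10 (mod 53) gives 8399t ≡ 29 (mod 53), and since 25⁻¹ ≡ 17 (mod 53), t ≡ 16. Hence n ≡ 1147 + 8399·16 = 135531 (mod 445147).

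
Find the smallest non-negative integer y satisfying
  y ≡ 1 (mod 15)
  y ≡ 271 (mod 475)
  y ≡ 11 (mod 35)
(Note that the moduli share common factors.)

gcd(15, 475) = 5 and 5 | (271 − 1), so the pair is consistent; merging gives y ≡ 271 (mod 1425), where 1425 = lcm(15, 475).
gcd(1425, 35) = 5 and 5 | (11 − 271), so the pair is consistent; merging gives y ≡ 7396 (mod 9975), where 9975 = lcm(1425, 35).
The solution is unique modulo lcm(15, 475, 35) = 9975.

7396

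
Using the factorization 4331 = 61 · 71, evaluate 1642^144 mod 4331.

2230

Mod 61: 1642 ≡ 56; by Fermat, exponent reduces to 144 mod 60 = 24; 56^24 ≡ 34 (mod 61).
Mod 71: 1642 ≡ 9; by Fermat, exponent reduces to 144 mod 70 = 4; 9^4 ≡ 29 (mod 71).
Combine by CRT: x ≡ 34 (mod 61), x ≡ 29 (mod 71) ⇒ x ≡ 2230 (mod 4331).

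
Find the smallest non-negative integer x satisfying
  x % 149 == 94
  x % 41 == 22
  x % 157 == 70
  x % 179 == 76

140545685

The moduli are pairwise coprime; N = 149·41·157·179 = 171681227.
N/149 = 1152223; 1152223 ≡ 6 (mod 149); 6·25 ≡ 1, so inverse 25.
N/41 = 4187347; 4187347 ≡ 17 (mod 41); 17·29 ≡ 1, so inverse 29.
N/157 = 1093511; 1093511 ≡ 6 (mod 157); 6·131 ≡ 1, so inverse 131.
N/179 = 959113; 959113 ≡ 31 (mod 179); 31·52 ≡ 1, so inverse 52.
x ≡ 94·1152223·25 + 22·4187347·29 + 70·1093511·131 + 76·959113·52 = 19197161882.
19197161882 mod 171681227 = 140545685.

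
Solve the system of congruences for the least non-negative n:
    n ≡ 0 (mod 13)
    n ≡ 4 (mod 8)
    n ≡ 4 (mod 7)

The moduli are pairwise coprime; M = 13·8·7 = 728.
M/13 = 56; 56 ≡ 4 (mod 13); 4·10 ≡ 1, so inverse 10.
M/8 = 91; 91 ≡ 3 (mod 8); 3·3 ≡ 1, so inverse 3.
M/7 = 104; 104 ≡ 6 (mod 7); 6·6 ≡ 1, so inverse 6.
n ≡ 0·56·10 + 4·91·3 + 4·104·6 = 3588.
3588 mod 728 = 676.

676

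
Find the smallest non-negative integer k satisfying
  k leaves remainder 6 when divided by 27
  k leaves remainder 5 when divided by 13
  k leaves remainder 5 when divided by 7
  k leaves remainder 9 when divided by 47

From k ≡ 6 (mod 27) write k = 6 + 27t. Substituting into k ≡ 5 (mod 13) gives 27t ≡ 12 (mod 13), and since 1⁻¹ ≡ 1 (mod 13), t ≡ 12. Hence k ≡ 6 + 27·12 = 330 (mod 351).
From k ≡ 330 (mod 351) write k = 330 + 351t. Substituting into k ≡ 5 (mod 7) gives 351t ≡ 4 (mod 7), and since 1⁻¹ ≡ 1 (mod 7), t ≡ 4. Hence k ≡ 330 + 351·4 = 1734 (mod 2457).
From k ≡ 1734 (mod 2457) write k = 1734 + 2457t. Substituting into k ≡ 9 (mod 47) gives 2457t ≡ 14 (mod 47), and since 13⁻¹ ≡ 29 (mod 47), t ≡ 30. Hence k ≡ 1734 + 2457·30 = 75444 (mod 115479).

75444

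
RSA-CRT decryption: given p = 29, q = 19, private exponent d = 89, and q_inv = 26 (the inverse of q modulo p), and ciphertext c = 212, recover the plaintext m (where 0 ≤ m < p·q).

d_p = d mod (p−1) = 89 mod 28 = 5; d_q = d mod (q−1) = 17.
m₁ = c^(d_p) mod p: c ≡ 9 (mod 29), and 9^5 mod 29 = 5.
m₂ = c^(d_q) mod q: c ≡ 3 (mod 19), and 3^17 mod 19 = 13.
h = q_inv·(m₁ − m₂) mod p = 26·(5 − 13) mod 29 = 24.
m = m₂ + h·q = 13 + 24·19 = 469.

469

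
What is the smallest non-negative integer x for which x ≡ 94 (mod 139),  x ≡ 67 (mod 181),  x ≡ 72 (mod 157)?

3588935

The moduli are pairwise coprime; N = 139·181·157 = 3949963.
N/139 = 28417; 28417 ≡ 61 (mod 139); 61·98 ≡ 1, so inverse 98.
N/181 = 21823; 21823 ≡ 103 (mod 181); 103·58 ≡ 1, so inverse 58.
N/157 = 25159; 25159 ≡ 39 (mod 157); 39·153 ≡ 1, so inverse 153.
x ≡ 94·28417·98 + 67·21823·58 + 72·25159·153 = 623733126.
623733126 mod 3949963 = 3588935.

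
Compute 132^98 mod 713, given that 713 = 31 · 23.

Mod 31: 132 ≡ 8; by Fermat, exponent reduces to 98 mod 30 = 8; 8^8 ≡ 16 (mod 31).
Mod 23: 132 ≡ 17; by Fermat, exponent reduces to 98 mod 22 = 10; 17^10 ≡ 4 (mod 23).
Combine by CRT: x ≡ 16 (mod 31), x ≡ 4 (mod 23) ⇒ x ≡ 326 (mod 713).

326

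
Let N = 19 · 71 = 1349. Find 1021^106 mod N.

453

Mod 19: 1021 ≡ 14; by Fermat, exponent reduces to 106 mod 18 = 16; 14^16 ≡ 16 (mod 19).
Mod 71: 1021 ≡ 27; by Fermat, exponent reduces to 106 mod 70 = 36; 27^36 ≡ 27 (mod 71).
Combine by CRT: x ≡ 16 (mod 19), x ≡ 27 (mod 71) ⇒ x ≡ 453 (mod 1349).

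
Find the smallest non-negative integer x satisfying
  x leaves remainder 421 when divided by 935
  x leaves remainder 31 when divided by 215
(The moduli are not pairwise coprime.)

gcd(935, 215) = 5 and 5 | (31 − 421), so the pair is consistent; merging gives x ≡ 11641 (mod 40205), where 40205 = lcm(935, 215).
The solution is unique modulo lcm(935, 215) = 40205.

11641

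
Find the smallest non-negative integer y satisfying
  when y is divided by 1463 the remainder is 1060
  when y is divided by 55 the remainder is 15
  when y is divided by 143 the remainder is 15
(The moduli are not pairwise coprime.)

Combine the congruences pairwise.
gcd(1463, 55) = 11 and 11 | (15 − 1060), so the pair is consistent; merging gives y ≡ 1060 (mod 7315), where 7315 = lcm(1463, 55).
gcd(7315, 143) = 11 and 11 | (15 − 1060), so the pair is consistent; merging gives y ≡ 81525 (mod 95095), where 95095 = lcm(7315, 143).
The solution is unique modulo lcm(1463, 55, 143) = 95095.

81525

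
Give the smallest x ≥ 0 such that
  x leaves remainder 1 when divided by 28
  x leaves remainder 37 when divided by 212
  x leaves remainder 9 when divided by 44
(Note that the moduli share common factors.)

gcd(28, 212) = 4 and 4 | (37 − 1), so the pair is consistent; merging gives x ≡ 673 (mod 1484), where 1484 = lcm(28, 212).
gcd(1484, 44) = 4 and 4 | (9 − 673), so the pair is consistent; merging gives x ≡ 6609 (mod 16324), where 16324 = lcm(1484, 44).
The solution is unique modulo lcm(28, 212, 44) = 16324.

6609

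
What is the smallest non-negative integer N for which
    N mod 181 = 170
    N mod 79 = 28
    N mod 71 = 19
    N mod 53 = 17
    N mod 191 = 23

4396372701

The moduli are pairwise coprime; M = 181·79·71·53·191 = 10277163167.
M/181 = 56779907; 56779907 ≡ 26 (mod 181); 26·7 ≡ 1, so inverse 7.
M/79 = 130090673; 130090673 ≡ 30 (mod 79); 30·29 ≡ 1, so inverse 29.
M/71 = 144748777; 144748777 ≡ 12 (mod 71); 12·6 ≡ 1, so inverse 6.
M/53 = 193908739; 193908739 ≡ 24 (mod 53); 24·42 ≡ 1, so inverse 42.
M/191 = 53807137; 53807137 ≡ 145 (mod 191); 145·137 ≡ 1, so inverse 137.
N ≡ 170·56779907·7 + 28·130090673·29 + 19·144748777·6 + 17·193908739·42 + 23·53807137·137 = 497700204717.
497700204717 mod 10277163167 = 4396372701.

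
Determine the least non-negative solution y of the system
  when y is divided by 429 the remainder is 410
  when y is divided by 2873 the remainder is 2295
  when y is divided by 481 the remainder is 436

944639

gcd(429, 2873) = 13 and 13 | (2295 − 410), so the pair is consistent; merging gives y ≡ 91358 (mod 94809), where 94809 = lcm(429, 2873).
gcd(94809, 481) = 13 and 13 | (436 − 91358), so the pair is consistent; merging gives y ≡ 944639 (mod 3507933), where 3507933 = lcm(94809, 481).
The solution is unique modulo lcm(429, 2873, 481) = 3507933.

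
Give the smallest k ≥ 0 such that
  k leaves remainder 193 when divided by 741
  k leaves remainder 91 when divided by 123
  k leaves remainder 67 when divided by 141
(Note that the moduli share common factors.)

1129477

gcd(741, 123) = 3 and 3 | (91 − 193), so the pair is consistent; merging gives k ≡ 5380 (mod 30381), where 30381 = lcm(741, 123).
gcd(30381, 141) = 3 and 3 | (67 − 5380), so the pair is consistent; merging gives k ≡ 1129477 (mod 1427907), where 1427907 = lcm(30381, 141).
The solution is unique modulo lcm(741, 123, 141) = 1427907.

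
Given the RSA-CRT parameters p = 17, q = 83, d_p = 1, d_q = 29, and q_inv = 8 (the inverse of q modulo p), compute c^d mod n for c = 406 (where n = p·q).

m₁ = c^(d_p) mod p: c ≡ 15 (mod 17), and 15^1 mod 17 = 15.
m₂ = c^(d_q) mod q: c ≡ 74 (mod 83), and 74^29 mod 83 = 35.
h = q_inv·(m₁ − m₂) mod p = 8·(15 − 35) mod 17 = 10.
m = m₂ + h·q = 35 + 10·83 = 865.

865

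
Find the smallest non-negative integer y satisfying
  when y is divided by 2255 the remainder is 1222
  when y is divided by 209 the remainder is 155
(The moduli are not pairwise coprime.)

gcd(2255, 209) = 11 and 11 | (155 − 1222), so the pair is consistent; merging gives y ≡ 23772 (mod 42845), where 42845 = lcm(2255, 209).
The solution is unique modulo lcm(2255, 209) = 42845.

23772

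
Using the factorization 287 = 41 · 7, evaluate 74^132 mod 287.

Mod 41: 74 ≡ 33; by Fermat, exponent reduces to 132 mod 40 = 12; 33^12 ≡ 18 (mod 41).
Mod 7: 74 ≡ 4; since 6 | 132, by Fermat 4^132 ≡ 1 (mod 7).
Combine by CRT: x ≡ 18 (mod 41), x ≡ 1 (mod 7) ⇒ x ≡ 141 (mod 287).

141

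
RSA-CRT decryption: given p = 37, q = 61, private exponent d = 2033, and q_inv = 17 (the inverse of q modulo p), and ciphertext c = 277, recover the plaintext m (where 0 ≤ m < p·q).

d_p = d mod (p−1) = 2033 mod 36 = 17; d_q = d mod (q−1) = 53.
m₁ = c^(d_p) mod p: c ≡ 18 (mod 37), and 18^17 mod 37 = 2.
m₂ = c^(d_q) mod q: c ≡ 33 (mod 61), and 33^53 mod 61 = 53.
h = q_inv·(m₁ − m₂) mod p = 17·(2 − 53) mod 37 = 21.
m = m₂ + h·q = 53 + 21·61 = 1334.

1334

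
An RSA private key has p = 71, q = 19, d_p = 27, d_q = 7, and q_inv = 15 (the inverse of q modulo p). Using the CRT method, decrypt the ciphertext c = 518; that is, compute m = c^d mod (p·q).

m₁ = c^(d_p) mod p: c ≡ 21 (mod 71), and 21^27 mod 71 = 35.
m₂ = c^(d_q) mod q: c ≡ 5 (mod 19), and 5^7 mod 19 = 16.
h = q_inv·(m₁ − m₂) mod p = 15·(35 − 16) mod 71 = 1.
m = m₂ + h·q = 16 + 1·19 = 35.

35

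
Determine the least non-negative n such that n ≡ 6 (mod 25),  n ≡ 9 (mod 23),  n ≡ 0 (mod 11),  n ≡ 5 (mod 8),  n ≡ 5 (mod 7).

86581

From n ≡ 6 (mod 25) write n = 6 + 25t. Substituting into n ≡ 9 (mod 23) gives 25t ≡ 3 (mod 23), and since 2⁻¹ ≡ 12 (mod 23), t ≡ 13. Hence n ≡ 6 + 25·13 = 331 (mod 575).
From n ≡ 331 (mod 575) write n = 331 + 575t. Substituting into n ≡ 0 (mod 11) gives 575t ≡ 10 (mod 11), and since 3⁻¹ ≡ 4 (mod 11), t ≡ 7. Hence n ≡ 331 + 575·7 = 4356 (mod 6325).
From n ≡ 4356 (mod 6325) write n = 4356 + 6325t. Substituting into n ≡ 5 (mod 8) gives 6325t ≡ 1 (mod 8), and since 5⁻¹ ≡ 5 (mod 8), t ≡ 5. Hence n ≡ 4356 + 6325·5 = 35981 (mod 50600).
From n ≡ 35981 (mod 50600) write n = 35981 + 50600t. Substituting into n ≡ 5 (mod 7) gives 50600t ≡ 4 (mod 7), and since 4⁻¹ ≡ 2 (mod 7), t ≡ 1. Hence n ≡ 35981 + 50600·1 = 86581 (mod 354200).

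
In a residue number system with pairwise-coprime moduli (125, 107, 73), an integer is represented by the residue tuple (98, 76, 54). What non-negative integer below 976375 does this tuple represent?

Combine the congruences pairwise.
From x ≡ 98 (mod 125) write x = 98 + 125t. Substituting into x ≡ 76 (mod 107) gives 125t ≡ 85 (mod 107), and since 18⁻¹ ≡ 6 (mod 107), t ≡ 82. Hence x ≡ 98 + 125·82 = 10348 (mod 13375).
From x ≡ 10348 (mod 13375) write x = 10348 + 13375t. Substituting into x ≡ 54 (mod 73) gives 13375t ≡ 72 (mod 73), and since 16⁻¹ ≡ 32 (mod 73), t ≡ 41. Hence x ≡ 10348 + 13375·41 = 558723 (mod 976375).

558723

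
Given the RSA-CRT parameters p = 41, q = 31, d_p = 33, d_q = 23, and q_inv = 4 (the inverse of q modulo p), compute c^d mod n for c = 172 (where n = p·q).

m₁ = c^(d_p) mod p: c ≡ 8 (mod 41), and 8^33 mod 41 = 21.
m₂ = c^(d_q) mod q: c ≡ 17 (mod 31), and 17^23 mod 31 = 13.
h = q_inv·(m₁ − m₂) mod p = 4·(21 − 13) mod 41 = 32.
m = m₂ + h·q = 13 + 32·31 = 1005.

1005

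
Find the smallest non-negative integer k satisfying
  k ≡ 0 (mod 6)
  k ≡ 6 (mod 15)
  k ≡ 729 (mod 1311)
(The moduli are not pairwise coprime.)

9906

Combine the congruences pairwise.
gcd(6, 15) = 3 and 3 | (6 − 0), so the pair is consistent; merging gives k ≡ 6 (mod 30), where 30 = lcm(6, 15).
gcd(30, 1311) = 3 and 3 | (729 − 6), so the pair is consistent; merging gives k ≡ 9906 (mod 13110), where 13110 = lcm(30, 1311).
The solution is unique modulo lcm(6, 15, 1311) = 13110.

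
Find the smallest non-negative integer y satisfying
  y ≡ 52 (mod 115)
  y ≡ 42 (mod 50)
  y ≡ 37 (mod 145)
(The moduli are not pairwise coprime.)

gcd(115, 50) = 5 and 5 | (42 − 52), so the pair is consistent; merging gives y ≡ 742 (mod 1150), where 1150 = lcm(115, 50).
gcd(1150, 145) = 5 and 5 | (37 − 742), so the pair is consistent; merging gives y ≡ 31792 (mod 33350), where 33350 = lcm(1150, 145).
The solution is unique modulo lcm(115, 50, 145) = 33350.

31792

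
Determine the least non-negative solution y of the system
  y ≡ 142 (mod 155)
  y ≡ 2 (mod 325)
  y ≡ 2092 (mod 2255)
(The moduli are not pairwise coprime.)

Combine the congruences pairwise.
gcd(155, 325) = 5 and 5 | (2 − 142), so the pair is consistent; merging gives y ≡ 9752 (mod 10075), where 10075 = lcm(155, 325).
gcd(10075, 2255) = 5 and 5 | (2092 − 9752), so the pair is consistent; merging gives y ≡ 604177 (mod 4543825), where 4543825 = lcm(10075, 2255).
The solution is unique modulo lcm(155, 325, 2255) = 4543825.

604177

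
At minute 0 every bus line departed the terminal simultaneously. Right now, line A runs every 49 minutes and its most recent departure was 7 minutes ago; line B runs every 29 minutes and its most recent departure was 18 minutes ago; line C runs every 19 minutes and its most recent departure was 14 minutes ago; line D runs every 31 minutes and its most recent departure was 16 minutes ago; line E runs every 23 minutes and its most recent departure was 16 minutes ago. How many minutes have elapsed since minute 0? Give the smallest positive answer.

From t ≡ 7 (mod 49) write t = 7 + 49s. Substituting into t ≡ 18 (mod 29) gives 49s ≡ 11 (mod 29), and since 20⁻¹ ≡ 16 (mod 29), s ≡ 2. Hence t ≡ 7 + 49·2 = 105 (mod 1421).
From t ≡ 105 (mod 1421) write t = 105 + 1421s. Substituting into t ≡ 14 (mod 19) gives 1421s ≡ 4 (mod 19), and since 15⁻¹ ≡ 14 (mod 19), s ≡ 18. Hence t ≡ 105 + 1421·18 = 25683 (mod 26999).
From t ≡ 25683 (mod 26999) write t = 25683 + 26999s. Substituting into t ≡ 16 (mod 31) gives 26999s ≡ 1 (mod 31), and since 29⁻¹ ≡ 15 (mod 31), s ≡ 15. Hence t ≡ 25683 + 26999·15 = 430668 (mod 836969).
From t ≡ 430668 (mod 836969) write t = 430668 + 836969s. Substituting into t ≡ 16 (mod 23) gives 836969s ≡ 0 (mod 23), and since 22⁻¹ ≡ 22 (mod 23), s ≡ 0. Hence t ≡ 430668 + 836969·0 = 430668 (mod 19250287).

430668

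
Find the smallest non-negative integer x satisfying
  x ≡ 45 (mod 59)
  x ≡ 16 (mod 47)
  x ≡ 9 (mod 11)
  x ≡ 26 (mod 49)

From x ≡ 45 (mod 59) write x = 45 + 59t. Substituting into x ≡ 16 (mod 47) gives 59t ≡ 18 (mod 47), and since 12⁻¹ ≡ 4 (mod 47), t ≡ 25. Hence x ≡ 45 + 59·25 = 1520 (mod 2773).
From x ≡ 1520 (mod 2773) write x = 1520 + 2773t. Substituting into x ≡ 9 (mod 11) gives 2773t ≡ 7 (mod 11), and since 1⁻¹ ≡ 1 (mod 11), t ≡ 7. Hence x ≡ 1520 + 2773·7 = 20931 (mod 30503).
From x ≡ 20931 (mod 30503) write x = 20931 + 30503t. Substituting into x ≡ 26 (mod 49) gives 30503t ≡ 18 (mod 49), and since 25⁻¹ ≡ 2 (mod 49), t ≡ 36. Hence x ≡ 20931 + 30503·36 = 1119039 (mod 1494647).

1119039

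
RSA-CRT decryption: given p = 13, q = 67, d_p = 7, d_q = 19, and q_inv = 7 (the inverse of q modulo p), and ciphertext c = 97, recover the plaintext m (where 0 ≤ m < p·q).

m₁ = c^(d_p) mod p: c ≡ 6 (mod 13), and 6^7 mod 13 = 7.
m₂ = c^(d_q) mod q: c ≡ 30 (mod 67), and 30^19 mod 67 = 30.
h = q_inv·(m₁ − m₂) mod p = 7·(7 − 30) mod 13 = 8.
m = m₂ + h·q = 30 + 8·67 = 566.

566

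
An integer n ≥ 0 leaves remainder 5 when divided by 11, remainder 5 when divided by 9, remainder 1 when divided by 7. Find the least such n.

The moduli are pairwise coprime; M = 11·9·7 = 693.
M/11 = 63; 63 ≡ 8 (mod 11); 8·7 ≡ 1, so inverse 7.
M/9 = 77; 77 ≡ 5 (mod 9); 5·2 ≡ 1, so inverse 2.
M/7 = 99; 99 ≡ 1 (mod 7), inverse 1.
n ≡ 5·63·7 + 5·77·2 + 1·99·1 = 3074.
3074 mod 693 = 302.

302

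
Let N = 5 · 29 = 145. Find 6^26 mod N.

Mod 5: 6 ≡ 1; by Fermat, exponent reduces to 26 mod 4 = 2; 1^2 ≡ 1 (mod 5).
Mod 29: 6 ≡ 6; 6^26 ≡ 25 (mod 29).
Combine by CRT: x ≡ 1 (mod 5), x ≡ 25 (mod 29) ⇒ x ≡ 141 (mod 145).

141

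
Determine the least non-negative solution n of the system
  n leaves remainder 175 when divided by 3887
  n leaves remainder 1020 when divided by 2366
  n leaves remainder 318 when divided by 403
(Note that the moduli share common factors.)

gcd(3887, 2366) = 169 and 169 | (1020 − 175), so the pair is consistent; merging gives n ≡ 50706 (mod 54418), where 54418 = lcm(3887, 2366).
gcd(54418, 403) = 13 and 13 | (318 − 50706), so the pair is consistent; merging gives n ≡ 1683246 (mod 1686958), where 1686958 = lcm(54418, 403).
The solution is unique modulo lcm(3887, 2366, 403) = 1686958.

1683246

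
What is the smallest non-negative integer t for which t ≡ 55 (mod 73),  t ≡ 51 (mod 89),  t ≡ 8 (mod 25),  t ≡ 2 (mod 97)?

Combine the congruences pairwise.
From t ≡ 55 (mod 73) write t = 55 + 73s. Substituting into t ≡ 51 (mod 89) gives 73s ≡ 85 (mod 89), and since 73⁻¹ ≡ 50 (mod 89), s ≡ 67. Hence t ≡ 55 + 73·67 = 4946 (mod 6497).
From t ≡ 4946 (mod 6497) write t = 4946 + 6497s. Substituting into t ≡ 8 (mod 25) gives 6497s ≡ 12 (mod 25), and since 22⁻¹ ≡ 8 (mod 25), s ≡ 21. Hence t ≡ 4946 + 6497·21 = 141383 (mod 162425).
From t ≡ 141383 (mod 162425) write t = 141383 + 162425s. Substituting into t ≡ 2 (mod 97) gives 162425s ≡ 45 (mod 97), and since 47⁻¹ ≡ 64 (mod 97), s ≡ 67. Hence t ≡ 141383 + 162425·67 = 11023858 (mod 15755225).

11023858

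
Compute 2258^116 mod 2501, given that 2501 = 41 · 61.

Mod 41: 2258 ≡ 3; by Fermat, exponent reduces to 116 mod 40 = 36; 3^36 ≡ 40 (mod 41).
Mod 61: 2258 ≡ 1; by Fermat, exponent reduces to 116 mod 60 = 56; 1^56 ≡ 1 (mod 61).
Combine by CRT: x ≡ 40 (mod 41), x ≡ 1 (mod 61) ⇒ x ≡ 245 (mod 2501).

245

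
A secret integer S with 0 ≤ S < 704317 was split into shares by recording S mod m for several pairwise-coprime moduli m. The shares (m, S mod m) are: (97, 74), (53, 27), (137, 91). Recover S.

119966

The moduli are pairwise coprime; N = 97·53·137 = 704317.
N/97 = 7261; 7261 ≡ 83 (mod 97); 83·90 ≡ 1, so inverse 90.
N/53 = 13289; 13289 ≡ 39 (mod 53); 39·34 ≡ 1, so inverse 34.
N/137 = 5141; 5141 ≡ 72 (mod 137); 72·59 ≡ 1, so inverse 59.
S ≡ 74·7261·90 + 27·13289·34 + 91·5141·59 = 88159591.
88159591 mod 704317 = 119966.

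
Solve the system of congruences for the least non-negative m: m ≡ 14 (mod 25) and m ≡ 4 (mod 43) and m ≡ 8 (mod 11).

Combine the congruences pairwise.
From m ≡ 14 (mod 25) write m = 14 + 25t. Substituting into m ≡ 4 (mod 43) gives 25t ≡ 33 (mod 43), and since 25⁻¹ ≡ 31 (mod 43), t ≡ 34. Hence m ≡ 14 + 25·34 = 864 (mod 1075).
From m ≡ 864 (mod 1075) write m = 864 + 1075t. Substituting into m ≡ 8 (mod 11) gives 1075t ≡ 2 (mod 11), and since 8⁻¹ ≡ 7 (mod 11), t ≡ 3. Hence m ≡ 864 + 1075·3 = 4089 (mod 11825).

4089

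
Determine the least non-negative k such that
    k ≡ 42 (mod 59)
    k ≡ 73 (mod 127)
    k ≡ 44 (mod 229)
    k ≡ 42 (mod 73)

Combine the congruences pairwise.
From k ≡ 42 (mod 59) write k = 42 + 59t. Substituting into k ≡ 73 (mod 127) gives 59t ≡ 31 (mod 127), and since 59⁻¹ ≡ 28 (mod 127), t ≡ 106. Hence k ≡ 42 + 59·106 = 6296 (mod 7493).
From k ≡ 6296 (mod 7493) write k = 6296 + 7493t. Substituting into k ≡ 44 (mod 229) gives 7493t ≡ 160 (mod 229), and since 165⁻¹ ≡ 161 (mod 229), t ≡ 112. Hence k ≡ 6296 + 7493·112 = 845512 (mod 1715897).
From k ≡ 845512 (mod 1715897) write k = 845512 + 1715897t. Substituting into k ≡ 42 (mod 73) gives 1715897t ≡ 16 (mod 73), and since 32⁻¹ ≡ 16 (mod 73), t ≡ 37. Hence k ≡ 845512 + 1715897·37 = 64333701 (mod 125260481).

64333701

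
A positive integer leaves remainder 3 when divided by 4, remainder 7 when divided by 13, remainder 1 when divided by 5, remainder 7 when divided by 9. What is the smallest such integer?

1411

From m ≡ 3 (mod 4) write m = 3 + 4t. Substituting into m ≡ 7 (mod 13) gives 4t ≡ 4 (mod 13), and since 4⁻¹ ≡ 10 (mod 13), t ≡ 1. Hence m ≡ 3 + 4·1 = 7 (mod 52).
From m ≡ 7 (mod 52) write m = 7 + 52t. Substituting into m ≡ 1 (mod 5) gives 52t ≡ 4 (mod 5), and since 2⁻¹ ≡ 3 (mod 5), t ≡ 2. Hence m ≡ 7 + 52·2 = 111 (mod 260).
From m ≡ 111 (mod 260) write m = 111 + 260t. Substituting into m ≡ 7 (mod 9) gives 260t ≡ 4 (mod 9), and since 8⁻¹ ≡ 8 (mod 9), t ≡ 5. Hence m ≡ 111 + 260·5 = 1411 (mod 2340).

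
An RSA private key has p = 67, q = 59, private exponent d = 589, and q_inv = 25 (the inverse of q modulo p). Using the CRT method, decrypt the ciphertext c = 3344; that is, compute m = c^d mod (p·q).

519

d_p = d mod (p−1) = 589 mod 66 = 61; d_q = d mod (q−1) = 9.
m₁ = c^(d_p) mod p: c ≡ 61 (mod 67), and 61^61 mod 67 = 50.
m₂ = c^(d_q) mod q: c ≡ 40 (mod 59), and 40^9 mod 59 = 47.
h = q_inv·(m₁ − m₂) mod p = 25·(50 − 47) mod 67 = 8.
m = m₂ + h·q = 47 + 8·59 = 519.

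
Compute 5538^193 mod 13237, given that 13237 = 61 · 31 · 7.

Mod 61: 5538 ≡ 48; by Fermat, exponent reduces to 193 mod 60 = 13; 48^13 ≡ 48 (mod 61).
Mod 31: 5538 ≡ 20; by Fermat, exponent reduces to 193 mod 30 = 13; 20^13 ≡ 10 (mod 31).
Mod 7: 5538 ≡ 1; by Fermat, exponent reduces to 193 mod 6 = 1; 1^1 ≡ 1 (mod 7).
Combine by CRT: x ≡ 48 (mod 61), x ≡ 10 (mod 31), x ≡ 1 (mod 7) ⇒ x ≡ 4257 (mod 13237).

4257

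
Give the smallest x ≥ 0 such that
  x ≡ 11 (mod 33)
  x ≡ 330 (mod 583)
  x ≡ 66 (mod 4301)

gcd(33, 583) = 11 and 11 | (330 − 11), so the pair is consistent; merging gives x ≡ 1496 (mod 1749), where 1749 = lcm(33, 583).
gcd(1749, 4301) = 11 and 11 | (66 − 1496), so the pair is consistent; merging gives x ≡ 597905 (mod 683859), where 683859 = lcm(1749, 4301).
The solution is unique modulo lcm(33, 583, 4301) = 683859.

597905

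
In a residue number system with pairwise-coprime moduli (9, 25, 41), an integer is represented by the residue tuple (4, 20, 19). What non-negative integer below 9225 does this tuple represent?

From x ≡ 4 (mod 9) write x = 4 + 9t. Substituting into x ≡ 20 (mod 25) gives 9t ≡ 16 (mod 25), and since 9⁻¹ ≡ 14 (mod 25), t ≡ 24. Hence x ≡ 4 + 9·24 = 220 (mod 225).
From x ≡ 220 (mod 225) write x = 220 + 225t. Substituting into x ≡ 19 (mod 41) gives 225t ≡ 4 (mod 41), and since 20⁻¹ ≡ 39 (mod 41), t ≡ 33. Hence x ≡ 220 + 225·33 = 7645 (mod 9225).

7645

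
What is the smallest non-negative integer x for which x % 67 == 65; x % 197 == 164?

1740

From x ≡ 65 (mod 67) write x = 65 + 67t. Substituting into x ≡ 164 (mod 197) gives 67t ≡ 99 (mod 197), and since 67⁻¹ ≡ 50 (mod 197), t ≡ 25. Hence x ≡ 65 + 67·25 = 1740 (mod 13199).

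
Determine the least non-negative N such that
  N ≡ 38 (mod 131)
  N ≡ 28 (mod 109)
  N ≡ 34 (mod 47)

Combine the congruences pairwise.
From N ≡ 38 (mod 131) write N = 38 + 131t. Substituting into N ≡ 28 (mod 109) gives 131t ≡ 99 (mod 109), and since 22⁻¹ ≡ 5 (mod 109), t ≡ 59. Hence N ≡ 38 + 131·59 = 7767 (mod 14279).
From N ≡ 7767 (mod 14279) write N = 7767 + 14279t. Substituting into N ≡ 34 (mod 47) gives 14279t ≡ 22 (mod 47), and since 38⁻¹ ≡ 26 (mod 47), t ≡ 8. Hence N ≡ 7767 + 14279·8 = 121999 (mod 671113).

121999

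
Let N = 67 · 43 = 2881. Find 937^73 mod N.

Mod 67: 937 ≡ 66; by Fermat, exponent reduces to 73 mod 66 = 7; 66^7 ≡ 66 (mod 67).
Mod 43: 937 ≡ 34; by Fermat, exponent reduces to 73 mod 42 = 31; 34^31 ≡ 29 (mod 43).
Combine by CRT: x ≡ 66 (mod 67), x ≡ 29 (mod 43) ⇒ x ≡ 803 (mod 2881).

803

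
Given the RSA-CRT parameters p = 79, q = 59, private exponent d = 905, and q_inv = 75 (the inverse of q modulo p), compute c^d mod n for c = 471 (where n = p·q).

d_p = d mod (p−1) = 905 mod 78 = 47; d_q = d mod (q−1) = 35.
m₁ = c^(d_p) mod p: c ≡ 76 (mod 79), and 76^47 mod 79 = 4.
m₂ = c^(d_q) mod q: c ≡ 58 (mod 59), and 58^35 mod 59 = 58.
h = q_inv·(m₁ − m₂) mod p = 75·(4 − 58) mod 79 = 58.
m = m₂ + h·q = 58 + 58·59 = 3480.

3480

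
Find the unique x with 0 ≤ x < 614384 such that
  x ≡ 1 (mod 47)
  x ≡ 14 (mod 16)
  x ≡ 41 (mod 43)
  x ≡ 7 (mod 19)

The moduli are pairwise coprime; N = 47·16·43·19 = 614384.
N/47 = 13072; 13072 ≡ 6 (mod 47); 6·8 ≡ 1, so inverse 8.
N/16 = 38399; 38399 ≡ 15 (mod 16); 15·15 ≡ 1, so inverse 15.
N/43 = 14288; 14288 ≡ 12 (mod 43); 12·18 ≡ 1, so inverse 18.
N/19 = 32336; 32336 ≡ 17 (mod 19); 17·9 ≡ 1, so inverse 9.
x ≡ 1·13072·8 + 14·38399·15 + 41·14288·18 + 7·32336·9 = 20750078.
20750078 mod 614384 = 475406.

475406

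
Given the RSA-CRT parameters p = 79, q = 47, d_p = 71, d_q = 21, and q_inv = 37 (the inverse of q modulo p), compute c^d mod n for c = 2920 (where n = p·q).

3495

m₁ = c^(d_p) mod p: c ≡ 76 (mod 79), and 76^71 mod 79 = 19.
m₂ = c^(d_q) mod q: c ≡ 6 (mod 47), and 6^21 mod 47 = 17.
h = q_inv·(m₁ − m₂) mod p = 37·(19 − 17) mod 79 = 74.
m = m₂ + h·q = 17 + 74·47 = 3495.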